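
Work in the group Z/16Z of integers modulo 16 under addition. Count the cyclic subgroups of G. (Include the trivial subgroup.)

5

Group the elements of G by the cyclic subgroup they generate; each cyclic subgroup of order d accounts for φ(d) elements.
Cyclic subgroups by order — order 1: 1; order 2: 1; order 4: 1; order 8: 1; order 16: 1.
Total: 5.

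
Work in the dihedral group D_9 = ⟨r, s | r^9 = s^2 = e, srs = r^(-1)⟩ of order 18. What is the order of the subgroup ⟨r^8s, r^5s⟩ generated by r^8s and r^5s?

|⟨r^8s⟩| = 2 and |⟨r^5s⟩| = 2, so |H| is a multiple of lcm(2, 2) = 2 and divides |G| = 18.
Closing under the operation: H = {e, r^3, r^6, r^2s, r^5s, r^8s}, so |H| = 6.

6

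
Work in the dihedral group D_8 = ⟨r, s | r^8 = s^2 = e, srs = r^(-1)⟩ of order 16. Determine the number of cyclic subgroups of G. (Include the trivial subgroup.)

A cyclic subgroup of order d is generated by each of its φ(d) elements of order d, so the cyclic subgroups of order d number (#elements of order d)/φ(d).
Cyclic subgroups by order — order 1: 1; order 2: 9; order 4: 1; order 8: 1.
Total: 12.

12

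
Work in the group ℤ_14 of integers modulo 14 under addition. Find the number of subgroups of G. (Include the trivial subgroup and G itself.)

4

A cyclic group of order 14 has exactly one subgroup for each divisor of 14.
Divisors of 14: 1, 2, 7, 14.
So ℤ_14 has 4 subgroups.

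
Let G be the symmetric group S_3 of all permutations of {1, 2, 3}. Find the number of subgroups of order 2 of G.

|G| = 6 and 2 | 6, so subgroups of order 2 are possible by Lagrange.
The subgroups of order 2 are: {e, (1 2)}; {e, (1 3)}; {e, (2 3)}.
So G has 3 subgroups of order 2.

3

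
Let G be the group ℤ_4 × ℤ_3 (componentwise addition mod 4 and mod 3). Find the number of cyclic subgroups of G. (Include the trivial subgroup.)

6

Each element a generates a cyclic subgroup ⟨a⟩; distinct elements may generate the same one (a cyclic group of order d has φ(d) generators).
Cyclic subgroups by order — order 1: 1; order 2: 1; order 3: 1; order 4: 1; order 6: 1; order 12: 1.
Total: 6.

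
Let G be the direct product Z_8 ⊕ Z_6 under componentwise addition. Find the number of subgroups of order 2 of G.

3

|G| = 48 and 2 | 48, so subgroups of order 2 are possible by Lagrange.
The subgroups of order 2 are: {(0,0), (0,3)}; {(0,0), (4,0)}; {(0,0), (4,3)}.
So G has 3 subgroups of order 2.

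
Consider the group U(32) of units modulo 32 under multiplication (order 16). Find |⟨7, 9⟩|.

|⟨7⟩| = 4 and |⟨9⟩| = 4, so |H| is a multiple of lcm(4, 4) = 4 and divides |G| = 16.
Closing under the operation: H = {1, 7, 9, 15, 17, 23, 25, 31}, so |H| = 8.

8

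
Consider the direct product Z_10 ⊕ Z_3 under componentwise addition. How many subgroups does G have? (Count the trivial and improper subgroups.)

8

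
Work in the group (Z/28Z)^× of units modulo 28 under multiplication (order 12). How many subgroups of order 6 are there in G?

3

|G| = 12 and 6 | 12, so subgroups of order 6 are possible by Lagrange.
The subgroups of order 6 are: {1, 9, 11, 15, 23, 25}; {1, 5, 9, 13, 17, 25}; {1, 3, 9, 19, 25, 27}.
So G has 3 subgroups of order 6.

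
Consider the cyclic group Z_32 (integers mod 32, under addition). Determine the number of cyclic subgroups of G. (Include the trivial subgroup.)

6

Each element a generates a cyclic subgroup ⟨a⟩; distinct elements may generate the same one (a cyclic group of order d has φ(d) generators).
Cyclic subgroups by order — order 1: 1; order 2: 1; order 4: 1; order 8: 1; order 16: 1; order 32: 1.
Total: 6.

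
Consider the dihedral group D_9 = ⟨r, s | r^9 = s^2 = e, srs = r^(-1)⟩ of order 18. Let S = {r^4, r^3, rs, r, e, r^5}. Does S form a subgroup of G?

r ∈ S but its inverse r^8 ∉ S, so S is not a subgroup.

No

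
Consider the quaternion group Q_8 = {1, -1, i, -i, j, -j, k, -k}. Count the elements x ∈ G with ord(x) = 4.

6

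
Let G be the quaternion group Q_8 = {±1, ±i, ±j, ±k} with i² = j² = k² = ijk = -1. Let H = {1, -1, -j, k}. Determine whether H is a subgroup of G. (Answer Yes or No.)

No

k ∈ H but its inverse -k ∉ H, so H is not a subgroup.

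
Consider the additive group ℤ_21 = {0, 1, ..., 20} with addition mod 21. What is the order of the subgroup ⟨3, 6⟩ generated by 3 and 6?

7

|⟨3⟩| = 7 and |⟨6⟩| = 7, so |H| is a multiple of lcm(7, 7) = 7 and divides |G| = 21.
Closing under the operation: H = {0, 3, 6, 9, 12, 15, 18}, so |H| = 7.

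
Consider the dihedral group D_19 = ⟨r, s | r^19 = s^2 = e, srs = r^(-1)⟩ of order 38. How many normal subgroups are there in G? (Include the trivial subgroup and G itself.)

3

G has 22 subgroups. Checking conjugation-invariance by order — order 1: 1/1 normal; order 2: 0/19 normal; order 19: 1/1 normal; order 38: 1/1 normal.
Total normal subgroups: 3.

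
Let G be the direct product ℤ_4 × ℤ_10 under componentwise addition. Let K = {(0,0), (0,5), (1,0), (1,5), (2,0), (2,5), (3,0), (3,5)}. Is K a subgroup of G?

Yes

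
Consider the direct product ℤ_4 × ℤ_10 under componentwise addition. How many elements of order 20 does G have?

An element (a,b) has order lcm(ord(a), ord(b)); count pairs with lcm equal to 20.
Enumerating gives 16 such elements.

16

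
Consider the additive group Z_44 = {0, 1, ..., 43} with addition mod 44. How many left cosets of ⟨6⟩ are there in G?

|⟨6⟩| = 22 and |G| = 44.
By Lagrange, [G : H] = |G|/|H| = 44/22 = 2.

2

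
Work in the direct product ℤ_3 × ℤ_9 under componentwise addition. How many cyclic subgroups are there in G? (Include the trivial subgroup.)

8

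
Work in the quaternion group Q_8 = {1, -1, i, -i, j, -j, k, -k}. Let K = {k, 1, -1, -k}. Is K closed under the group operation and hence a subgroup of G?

|K| = 4 divides |G| = 8, consistent with Lagrange.
K contains the identity, every element's inverse is in K, and K is closed under ·: it is a subgroup.
In fact K = ⟨-k⟩.

Yes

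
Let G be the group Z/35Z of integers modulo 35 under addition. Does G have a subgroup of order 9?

9 does not divide |G| = 35, so by Lagrange no subgroup of order 9 exists.

No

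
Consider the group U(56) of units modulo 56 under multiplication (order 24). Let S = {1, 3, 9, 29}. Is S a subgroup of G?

9 ∈ S but its inverse 25 ∉ S, so S is not a subgroup.

No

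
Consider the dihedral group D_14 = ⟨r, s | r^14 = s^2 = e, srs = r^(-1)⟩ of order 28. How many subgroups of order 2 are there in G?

15

|G| = 28 and 2 | 28, so subgroups of order 2 are possible by Lagrange.
The subgroups of order 2 are: {e, r^10s}; {e, r^11s}; {e, r^12s}; {e, r^13s}; … (15 in all).
So G has 15 subgroups of order 2.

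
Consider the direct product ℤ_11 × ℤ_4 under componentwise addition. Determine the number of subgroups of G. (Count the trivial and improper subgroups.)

6

|G| = 44, so by Lagrange every subgroup order divides 44. Divisors: 1, 2, 4, 11, 22, 44.
Subgroups by order — order 1: 1; order 2: 1; order 4: 1; order 11: 1; order 22: 1; order 44: 1.
Total: 1 + 1 + 1 + 1 + 1 + 1 = 6.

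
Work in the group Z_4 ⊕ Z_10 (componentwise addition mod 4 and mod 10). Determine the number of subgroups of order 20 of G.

|G| = 40 and 20 | 40, so subgroups of order 20 are possible by Lagrange.
The subgroups of order 20 are: {(0,0), (0,1), (0,2), (0,3), (0,4), (0,5), (0,6), (0,7), (0,8), (0,9), (2,0), (2,1), (2,2), (2,3), (2,4), (2,5), (2,6), (2,7), (2,8), (2,9)}; {(0,0), (0,2), (0,4), (0,6), (0,8), (1,0), (1,2), (1,4), (1,6), (1,8), (2,0), (2,2), (2,4), (2,6), (2,8), (3,0), (3,2), (3,4), (3,6), (3,8)}; {(0,0), (0,2), (0,4), (0,6), (0,8), (1,1), (1,3), (1,5), (1,7), (1,9), (2,0), (2,2), (2,4), (2,6), (2,8), (3,1), (3,3), (3,5), (3,7), (3,9)}.
So G has 3 subgroups of order 20.

3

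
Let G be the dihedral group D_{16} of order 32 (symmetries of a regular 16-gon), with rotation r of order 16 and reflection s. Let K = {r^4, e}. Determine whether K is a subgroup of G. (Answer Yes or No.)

No

r^4 ∈ K but its inverse r^12 ∉ K, so K is not a subgroup.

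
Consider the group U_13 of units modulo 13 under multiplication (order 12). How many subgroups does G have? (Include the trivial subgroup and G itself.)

|G| = 12, so by Lagrange every subgroup order divides 12. Divisors: 1, 2, 3, 4, 6, 12.
Subgroups by order — order 1: 1; order 2: 1; order 3: 1; order 4: 1; order 6: 1; order 12: 1.
Total: 1 + 1 + 1 + 1 + 1 + 1 = 6.

6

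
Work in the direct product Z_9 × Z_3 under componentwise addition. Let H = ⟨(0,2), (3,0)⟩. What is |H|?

|⟨(0,2)⟩| = 3 and |⟨(3,0)⟩| = 3, so |H| is a multiple of lcm(3, 3) = 3 and divides |G| = 27.
Closing under the operation: H = {(0,0), (0,1), (0,2), (3,0), (3,1), (3,2), (6,0), (6,1), (6,2)}, so |H| = 9.

9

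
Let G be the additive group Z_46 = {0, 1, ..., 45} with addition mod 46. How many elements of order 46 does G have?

In a cyclic group of order 46, the number of elements of order d (for d | 46) is φ(d).
φ(46) = 22.

22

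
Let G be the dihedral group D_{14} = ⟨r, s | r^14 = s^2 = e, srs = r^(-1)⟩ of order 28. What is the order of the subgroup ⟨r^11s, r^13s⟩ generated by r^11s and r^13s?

|⟨r^11s⟩| = 2 and |⟨r^13s⟩| = 2, so |H| is a multiple of lcm(2, 2) = 2 and divides |G| = 28.
Closing under the operation: H = {e, r^2, r^4, r^6, r^8, r^10, r^12, rs, r^3s, r^5s, r^7s, r^9s, r^11s, r^13s}, so |H| = 14.

14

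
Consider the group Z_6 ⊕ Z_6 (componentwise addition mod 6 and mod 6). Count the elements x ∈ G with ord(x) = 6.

24

An element (a,b) has order lcm(ord(a), ord(b)); count pairs with lcm equal to 6.
Enumerating gives 24 such elements.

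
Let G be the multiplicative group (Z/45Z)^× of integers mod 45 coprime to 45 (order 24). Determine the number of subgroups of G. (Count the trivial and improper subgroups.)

16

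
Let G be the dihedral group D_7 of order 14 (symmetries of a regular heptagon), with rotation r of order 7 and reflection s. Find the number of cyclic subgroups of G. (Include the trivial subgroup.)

9

A cyclic subgroup of order d is generated by each of its φ(d) elements of order d, so the cyclic subgroups of order d number (#elements of order d)/φ(d).
Cyclic subgroups by order — order 1: 1; order 2: 7; order 7: 1.
Total: 9.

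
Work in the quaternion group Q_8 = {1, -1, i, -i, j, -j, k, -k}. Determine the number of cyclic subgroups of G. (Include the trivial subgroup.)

5

Group the elements of G by the cyclic subgroup they generate; each cyclic subgroup of order d accounts for φ(d) elements.
Cyclic subgroups by order — order 1: 1; order 2: 1; order 4: 3.
Total: 5.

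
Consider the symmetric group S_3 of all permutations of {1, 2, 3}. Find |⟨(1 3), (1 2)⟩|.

6

|⟨(1 3)⟩| = 2 and |⟨(1 2)⟩| = 2, so |H| is a multiple of lcm(2, 2) = 2 and divides |G| = 6.
Closing {(1 3), (1 2)} under the group operation gives all of G, so |H| = 6.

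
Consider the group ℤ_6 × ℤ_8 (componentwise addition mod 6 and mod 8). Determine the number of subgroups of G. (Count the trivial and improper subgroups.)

22

|G| = 48, so by Lagrange every subgroup order divides 48. Divisors: 1, 2, 3, 4, 6, 8, 12, 16, 24, 48.
Subgroups by order — order 1: 1; order 2: 3; order 3: 1; order 4: 3; order 6: 3; order 8: 3; order 12: 3; order 16: 1; order 24: 3; order 48: 1.
Total: 1 + 3 + 1 + 3 + 3 + 3 + 3 + 1 + 3 + 1 = 22.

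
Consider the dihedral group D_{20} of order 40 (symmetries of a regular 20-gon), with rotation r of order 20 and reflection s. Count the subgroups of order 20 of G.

|G| = 40 and 20 | 40, so subgroups of order 20 are possible by Lagrange.
The subgroups of order 20 are: {e, r, r^2, r^3, r^4, r^5, r^6, r^7, r^8, r^9, r^10, r^11, r^12, r^13, r^14, r^15, r^16, r^17, r^18, r^19}; {e, r^2, r^4, r^6, r^8, r^10, r^12, r^14, r^16, r^18, s, r^2s, r^4s, r^6s, r^8s, r^10s, r^12s, r^14s, r^16s, r^18s}; {e, r^2, r^4, r^6, r^8, r^10, r^12, r^14, r^16, r^18, rs, r^3s, r^5s, r^7s, r^9s, r^11s, r^13s, r^15s, r^17s, r^19s}.
So G has 3 subgroups of order 20.

3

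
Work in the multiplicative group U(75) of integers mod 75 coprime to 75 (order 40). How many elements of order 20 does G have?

Enumerating element orders in G gives 16 elements of order 20.

16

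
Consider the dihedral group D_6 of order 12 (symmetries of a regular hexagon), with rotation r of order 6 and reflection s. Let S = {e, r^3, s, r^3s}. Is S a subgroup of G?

Yes

|S| = 4 divides |G| = 12, consistent with Lagrange.
S contains the identity, every element's inverse is in S, and S is closed under ·: it is a subgroup.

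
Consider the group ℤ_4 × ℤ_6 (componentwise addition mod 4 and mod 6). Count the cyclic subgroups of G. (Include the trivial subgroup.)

Group the elements of G by the cyclic subgroup they generate; each cyclic subgroup of order d accounts for φ(d) elements.
Cyclic subgroups by order — order 1: 1; order 2: 3; order 3: 1; order 4: 2; order 6: 3; order 12: 2.
Total: 12.

12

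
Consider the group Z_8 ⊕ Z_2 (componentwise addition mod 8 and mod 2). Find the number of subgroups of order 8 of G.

3

|G| = 16 and 8 | 16, so subgroups of order 8 are possible by Lagrange.
The subgroups of order 8 are: {(0,0), (0,1), (2,0), (2,1), (4,0), (4,1), (6,0), (6,1)}; {(0,0), (1,0), (2,0), (3,0), (4,0), (5,0), (6,0), (7,0)}; {(0,0), (1,1), (2,0), (3,1), (4,0), (5,1), (6,0), (7,1)}.
So G has 3 subgroups of order 8.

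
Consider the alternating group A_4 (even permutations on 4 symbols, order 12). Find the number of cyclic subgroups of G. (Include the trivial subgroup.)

8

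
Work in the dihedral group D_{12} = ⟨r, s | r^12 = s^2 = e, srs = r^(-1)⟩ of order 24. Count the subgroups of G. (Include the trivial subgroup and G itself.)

34

|G| = 24, so by Lagrange every subgroup order divides 24. Divisors: 1, 2, 3, 4, 6, 8, 12, 24.
Subgroups by order — order 1: 1; order 2: 13; order 3: 1; order 4: 7; order 6: 5; order 8: 3; order 12: 3; order 24: 1.
Total: 1 + 13 + 1 + 7 + 5 + 3 + 3 + 1 = 34.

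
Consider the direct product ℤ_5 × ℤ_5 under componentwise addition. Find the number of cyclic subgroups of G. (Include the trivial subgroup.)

7

A cyclic subgroup of order d is generated by each of its φ(d) elements of order d, so the cyclic subgroups of order d number (#elements of order d)/φ(d).
Cyclic subgroups by order — order 1: 1; order 5: 6.
Total: 7.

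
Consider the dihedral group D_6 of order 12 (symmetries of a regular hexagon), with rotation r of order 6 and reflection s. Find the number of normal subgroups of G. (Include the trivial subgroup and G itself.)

7

G has 16 subgroups. Checking conjugation-invariance by order — order 1: 1/1 normal; order 2: 1/7 normal; order 3: 1/1 normal; order 4: 0/3 normal; order 6: 3/3 normal; order 12: 1/1 normal.
Total normal subgroups: 7.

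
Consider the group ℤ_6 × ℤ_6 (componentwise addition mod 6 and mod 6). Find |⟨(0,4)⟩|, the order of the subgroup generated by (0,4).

The order of (0,4) in Z_6 × Z_6 is lcm(ord(0) in Z_6, ord(4) in Z_6).
ord(0) = 1 and ord(4) = 3, so |⟨(0,4)⟩| = lcm(1, 3) = 3.

3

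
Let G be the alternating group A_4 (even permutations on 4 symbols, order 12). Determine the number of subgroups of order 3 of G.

|G| = 12 and 3 | 12, so subgroups of order 3 are possible by Lagrange.
The subgroups of order 3 are: {e, (1 2 3), (1 3 2)}; {e, (1 2 4), (1 4 2)}; {e, (1 3 4), (1 4 3)}; {e, (2 3 4), (2 4 3)}.
So G has 4 subgroups of order 3.

4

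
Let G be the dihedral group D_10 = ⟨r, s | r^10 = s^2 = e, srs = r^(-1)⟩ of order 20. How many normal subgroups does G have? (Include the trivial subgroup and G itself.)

7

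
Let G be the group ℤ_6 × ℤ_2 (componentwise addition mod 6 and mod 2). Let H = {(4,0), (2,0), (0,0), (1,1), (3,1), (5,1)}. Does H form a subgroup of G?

Yes

|H| = 6 divides |G| = 12, consistent with Lagrange.
H contains the identity, every element's inverse is in H, and H is closed under +: it is a subgroup.
In fact H = ⟨(1,1)⟩.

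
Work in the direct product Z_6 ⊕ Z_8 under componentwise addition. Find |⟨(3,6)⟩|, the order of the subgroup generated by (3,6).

4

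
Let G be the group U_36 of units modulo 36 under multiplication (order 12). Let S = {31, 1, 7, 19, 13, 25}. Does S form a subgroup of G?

Yes

|S| = 6 divides |G| = 12, consistent with Lagrange.
S contains the identity, every element's inverse is in S, and S is closed under ·: it is a subgroup.
In fact S = ⟨7⟩.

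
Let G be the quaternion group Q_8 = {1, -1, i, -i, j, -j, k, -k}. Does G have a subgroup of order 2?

Yes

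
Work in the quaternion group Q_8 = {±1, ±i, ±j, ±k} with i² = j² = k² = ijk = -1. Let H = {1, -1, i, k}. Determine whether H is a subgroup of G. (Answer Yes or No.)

k ∈ H but its inverse -k ∉ H, so H is not a subgroup.

No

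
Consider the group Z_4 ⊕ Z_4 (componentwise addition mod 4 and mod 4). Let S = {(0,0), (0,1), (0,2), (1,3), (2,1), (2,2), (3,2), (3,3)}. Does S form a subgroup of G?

No

(0,1) ∈ S but its inverse (0,3) ∉ S, so S is not a subgroup.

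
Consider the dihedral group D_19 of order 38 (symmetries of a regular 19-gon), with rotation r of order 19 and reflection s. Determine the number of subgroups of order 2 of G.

19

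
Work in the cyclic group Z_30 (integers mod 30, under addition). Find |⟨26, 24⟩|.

15

|⟨26⟩| = 15 and |⟨24⟩| = 5, so |H| is a multiple of lcm(15, 5) = 15 and divides |G| = 30.
Closing under the operation: H = {0, 2, 4, 6, 8, 10, 12, 14, 16, 18, 20, 22, 24, 26, 28}, so |H| = 15.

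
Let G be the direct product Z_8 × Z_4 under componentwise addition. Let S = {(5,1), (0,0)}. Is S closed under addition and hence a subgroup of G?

No

(5,1) ∈ S but its inverse (3,3) ∉ S, so S is not a subgroup.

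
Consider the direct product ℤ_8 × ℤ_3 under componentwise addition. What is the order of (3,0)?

8

The order of (3,0) in Z_8 × Z_3 is lcm(ord(3) in Z_8, ord(0) in Z_3).
ord(3) = 8 and ord(0) = 1, so |⟨(3,0)⟩| = lcm(8, 1) = 8.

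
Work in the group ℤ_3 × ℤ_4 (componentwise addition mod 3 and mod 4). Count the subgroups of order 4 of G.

|G| = 12 and 4 | 12, so subgroups of order 4 are possible by Lagrange.
The subgroups of order 4 are: {(0,0), (0,1), (0,2), (0,3)}.
So G has 1 subgroup of order 4.

1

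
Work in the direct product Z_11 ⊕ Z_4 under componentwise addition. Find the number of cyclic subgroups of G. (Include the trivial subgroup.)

6

Group the elements of G by the cyclic subgroup they generate; each cyclic subgroup of order d accounts for φ(d) elements.
Cyclic subgroups by order — order 1: 1; order 2: 1; order 4: 1; order 11: 1; order 22: 1; order 44: 1.
Total: 6.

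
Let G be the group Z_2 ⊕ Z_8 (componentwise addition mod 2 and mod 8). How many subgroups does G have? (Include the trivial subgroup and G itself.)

11

|G| = 16, so by Lagrange every subgroup order divides 16. Divisors: 1, 2, 4, 8, 16.
Subgroups by order — order 1: 1; order 2: 3; order 4: 3; order 8: 3; order 16: 1.
Total: 1 + 3 + 3 + 3 + 1 = 11.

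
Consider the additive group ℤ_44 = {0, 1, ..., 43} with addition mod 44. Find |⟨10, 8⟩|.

22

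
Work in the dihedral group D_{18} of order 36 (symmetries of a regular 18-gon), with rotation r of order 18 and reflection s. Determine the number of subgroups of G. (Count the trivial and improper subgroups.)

45

|G| = 36, so by Lagrange every subgroup order divides 36. Divisors: 1, 2, 3, 4, 6, 9, 12, 18, 36.
Subgroups by order — order 1: 1; order 2: 19; order 3: 1; order 4: 9; order 6: 7; order 9: 1; order 12: 3; order 18: 3; order 36: 1.
Total: 1 + 19 + 1 + 9 + 7 + 1 + 3 + 3 + 1 = 45.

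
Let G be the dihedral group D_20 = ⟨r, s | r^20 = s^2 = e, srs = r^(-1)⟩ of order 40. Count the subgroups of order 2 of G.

21

|G| = 40 and 2 | 40, so subgroups of order 2 are possible by Lagrange.
The subgroups of order 2 are: {e, r^10}; {e, r^10s}; {e, r^11s}; {e, r^12s}; … (21 in all).
So G has 21 subgroups of order 2.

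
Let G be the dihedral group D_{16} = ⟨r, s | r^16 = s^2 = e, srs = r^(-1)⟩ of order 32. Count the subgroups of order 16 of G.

3

|G| = 32 and 16 | 32, so subgroups of order 16 are possible by Lagrange.
The subgroups of order 16 are: {e, r, r^2, r^3, r^4, r^5, r^6, r^7, r^8, r^9, r^10, r^11, r^12, r^13, r^14, r^15}; {e, r^2, r^4, r^6, r^8, r^10, r^12, r^14, s, r^2s, r^4s, r^6s, r^8s, r^10s, r^12s, r^14s}; {e, r^2, r^4, r^6, r^8, r^10, r^12, r^14, rs, r^3s, r^5s, r^7s, r^9s, r^11s, r^13s, r^15s}.
So G has 3 subgroups of order 16.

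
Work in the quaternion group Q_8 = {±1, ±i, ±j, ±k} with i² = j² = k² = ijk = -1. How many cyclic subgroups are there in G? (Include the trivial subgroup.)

A cyclic subgroup of order d is generated by each of its φ(d) elements of order d, so the cyclic subgroups of order d number (#elements of order d)/φ(d).
Cyclic subgroups by order — order 1: 1; order 2: 1; order 4: 3.
Total: 5.

5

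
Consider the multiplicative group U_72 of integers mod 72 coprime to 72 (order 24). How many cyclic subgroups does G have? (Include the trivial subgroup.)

16

Each element a generates a cyclic subgroup ⟨a⟩; distinct elements may generate the same one (a cyclic group of order d has φ(d) generators).
Cyclic subgroups by order — order 1: 1; order 2: 7; order 3: 1; order 6: 7.
Total: 16.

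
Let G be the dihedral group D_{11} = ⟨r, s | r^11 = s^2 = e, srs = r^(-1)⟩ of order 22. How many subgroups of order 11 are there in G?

1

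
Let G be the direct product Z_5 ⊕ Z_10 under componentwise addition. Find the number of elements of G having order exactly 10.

24

An element (a,b) has order lcm(ord(a), ord(b)); count pairs with lcm equal to 10.
Enumerating gives 24 such elements.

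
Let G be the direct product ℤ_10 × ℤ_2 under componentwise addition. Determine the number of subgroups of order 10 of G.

|G| = 20 and 10 | 20, so subgroups of order 10 are possible by Lagrange.
The subgroups of order 10 are: {(0,0), (0,1), (2,0), (2,1), (4,0), (4,1), (6,0), (6,1), (8,0), (8,1)}; {(0,0), (1,0), (2,0), (3,0), (4,0), (5,0), (6,0), (7,0), (8,0), (9,0)}; {(0,0), (1,1), (2,0), (3,1), (4,0), (5,1), (6,0), (7,1), (8,0), (9,1)}.
So G has 3 subgroups of order 10.

3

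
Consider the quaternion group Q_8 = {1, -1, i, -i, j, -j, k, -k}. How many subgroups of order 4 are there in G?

|G| = 8 and 4 | 8, so subgroups of order 4 are possible by Lagrange.
The subgroups of order 4 are: {1, -1, i, -i}; {1, -1, j, -j}; {1, -1, k, -k}.
So G has 3 subgroups of order 4.

3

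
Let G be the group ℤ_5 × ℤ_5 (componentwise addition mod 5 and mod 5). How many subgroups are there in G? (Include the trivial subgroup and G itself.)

8

|G| = 25, so by Lagrange every subgroup order divides 25. Divisors: 1, 5, 25.
Subgroups by order — order 1: 1; order 5: 6; order 25: 1.
Total: 1 + 6 + 1 = 8.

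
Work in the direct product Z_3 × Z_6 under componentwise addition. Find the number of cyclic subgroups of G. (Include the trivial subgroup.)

10

A cyclic subgroup of order d is generated by each of its φ(d) elements of order d, so the cyclic subgroups of order d number (#elements of order d)/φ(d).
Cyclic subgroups by order — order 1: 1; order 2: 1; order 3: 4; order 6: 4.
Total: 10.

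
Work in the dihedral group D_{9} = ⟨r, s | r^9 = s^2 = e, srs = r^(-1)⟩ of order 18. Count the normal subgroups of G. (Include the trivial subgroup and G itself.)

4

G has 16 subgroups. Checking conjugation-invariance by order — order 1: 1/1 normal; order 2: 0/9 normal; order 3: 1/1 normal; order 6: 0/3 normal; order 9: 1/1 normal; order 18: 1/1 normal.
Total normal subgroups: 4.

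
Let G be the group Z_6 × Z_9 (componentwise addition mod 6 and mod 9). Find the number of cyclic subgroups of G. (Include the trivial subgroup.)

16

A cyclic subgroup of order d is generated by each of its φ(d) elements of order d, so the cyclic subgroups of order d number (#elements of order d)/φ(d).
Cyclic subgroups by order — order 1: 1; order 2: 1; order 3: 4; order 6: 4; order 9: 3; order 18: 3.
Total: 16.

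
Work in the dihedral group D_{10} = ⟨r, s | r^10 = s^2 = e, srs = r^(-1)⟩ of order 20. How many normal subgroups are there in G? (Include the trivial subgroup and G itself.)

7

G has 22 subgroups. Checking conjugation-invariance by order — order 1: 1/1 normal; order 2: 1/11 normal; order 4: 0/5 normal; order 5: 1/1 normal; order 10: 3/3 normal; order 20: 1/1 normal.
Total normal subgroups: 7.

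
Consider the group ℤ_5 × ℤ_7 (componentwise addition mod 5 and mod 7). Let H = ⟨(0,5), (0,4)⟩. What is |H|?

7

|⟨(0,5)⟩| = 7 and |⟨(0,4)⟩| = 7, so |H| is a multiple of lcm(7, 7) = 7 and divides |G| = 35.
Closing under the operation: H = {(0,0), (0,1), (0,2), (0,3), (0,4), (0,5), (0,6)}, so |H| = 7.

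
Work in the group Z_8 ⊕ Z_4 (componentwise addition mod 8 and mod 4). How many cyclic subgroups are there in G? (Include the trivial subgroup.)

A cyclic subgroup of order d is generated by each of its φ(d) elements of order d, so the cyclic subgroups of order d number (#elements of order d)/φ(d).
Cyclic subgroups by order — order 1: 1; order 2: 3; order 4: 6; order 8: 4.
Total: 14.

14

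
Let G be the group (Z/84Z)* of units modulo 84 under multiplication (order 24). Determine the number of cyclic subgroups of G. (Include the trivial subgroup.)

16

A cyclic subgroup of order d is generated by each of its φ(d) elements of order d, so the cyclic subgroups of order d number (#elements of order d)/φ(d).
Cyclic subgroups by order — order 1: 1; order 2: 7; order 3: 1; order 6: 7.
Total: 16.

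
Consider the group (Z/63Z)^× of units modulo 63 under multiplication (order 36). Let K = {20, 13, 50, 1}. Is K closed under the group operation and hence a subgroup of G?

50 ∈ K but its inverse 29 ∉ K, so K is not a subgroup.

No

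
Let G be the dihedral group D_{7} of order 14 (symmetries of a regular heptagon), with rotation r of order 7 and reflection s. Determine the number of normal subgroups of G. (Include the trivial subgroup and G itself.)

G has 10 subgroups. Checking conjugation-invariance by order — order 1: 1/1 normal; order 2: 0/7 normal; order 7: 1/1 normal; order 14: 1/1 normal.
Total normal subgroups: 3.

3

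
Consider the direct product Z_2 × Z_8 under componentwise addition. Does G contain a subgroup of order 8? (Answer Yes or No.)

8 | 16. A subgroup of order 8 is {(0,0), (0,1), (0,2), (0,3), (0,4), (0,5), (0,6), (0,7)}.

Yes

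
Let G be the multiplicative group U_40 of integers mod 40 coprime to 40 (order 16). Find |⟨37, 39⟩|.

|⟨37⟩| = 4 and |⟨39⟩| = 2, so |H| is a multiple of lcm(4, 2) = 4 and divides |G| = 16.
Closing under the operation: H = {1, 3, 9, 13, 27, 31, 37, 39}, so |H| = 8.

8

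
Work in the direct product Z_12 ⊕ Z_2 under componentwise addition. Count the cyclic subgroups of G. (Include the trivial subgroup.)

12

A cyclic subgroup of order d is generated by each of its φ(d) elements of order d, so the cyclic subgroups of order d number (#elements of order d)/φ(d).
Cyclic subgroups by order — order 1: 1; order 2: 3; order 3: 1; order 4: 2; order 6: 3; order 12: 2.
Total: 12.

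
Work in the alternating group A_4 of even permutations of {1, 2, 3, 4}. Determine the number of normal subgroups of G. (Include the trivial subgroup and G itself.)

3

G has 10 subgroups. Checking conjugation-invariance by order — order 1: 1/1 normal; order 2: 0/3 normal; order 3: 0/4 normal; order 4: 1/1 normal; order 12: 1/1 normal.
Total normal subgroups: 3.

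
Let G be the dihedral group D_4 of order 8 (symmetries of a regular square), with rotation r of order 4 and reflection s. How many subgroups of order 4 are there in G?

|G| = 8 and 4 | 8, so subgroups of order 4 are possible by Lagrange.
The subgroups of order 4 are: {e, r, r^2, r^3}; {e, r^2, s, r^2s}; {e, r^2, rs, r^3s}.
So G has 3 subgroups of order 4.

3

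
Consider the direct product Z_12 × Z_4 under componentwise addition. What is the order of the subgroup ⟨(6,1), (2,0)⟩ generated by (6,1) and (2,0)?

24

|⟨(6,1)⟩| = 4 and |⟨(2,0)⟩| = 6, so |H| is a multiple of lcm(4, 6) = 12 and divides |G| = 48.
Closing under the operation: H = {(0,0), (0,1), (0,2), (0,3), (2,0), (2,1), (2,2), (2,3), (4,0), (4,1), (4,2), (4,3), (6,0), (6,1), (6,2), (6,3), (8,0), (8,1), (8,2), (8,3), (10,0), (10,1), (10,2), (10,3)}, so |H| = 24.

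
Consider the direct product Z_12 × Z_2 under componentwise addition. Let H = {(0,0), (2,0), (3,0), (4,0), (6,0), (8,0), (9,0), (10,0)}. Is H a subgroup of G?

No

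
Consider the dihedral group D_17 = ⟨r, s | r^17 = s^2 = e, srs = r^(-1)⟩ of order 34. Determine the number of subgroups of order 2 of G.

|G| = 34 and 2 | 34, so subgroups of order 2 are possible by Lagrange.
The subgroups of order 2 are: {e, r^10s}; {e, r^11s}; {e, r^12s}; {e, r^13s}; … (17 in all).
So G has 17 subgroups of order 2.

17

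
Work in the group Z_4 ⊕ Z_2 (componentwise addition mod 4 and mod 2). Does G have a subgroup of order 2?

Yes

2 | 8. A subgroup of order 2 is {(0,0), (0,1)}.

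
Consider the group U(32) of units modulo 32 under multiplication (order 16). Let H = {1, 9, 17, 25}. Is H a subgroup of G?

|H| = 4 divides |G| = 16, consistent with Lagrange.
H contains the identity, every element's inverse is in H, and H is closed under ·: it is a subgroup.
In fact H = ⟨25⟩.

Yes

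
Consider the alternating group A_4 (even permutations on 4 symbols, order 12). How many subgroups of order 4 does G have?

1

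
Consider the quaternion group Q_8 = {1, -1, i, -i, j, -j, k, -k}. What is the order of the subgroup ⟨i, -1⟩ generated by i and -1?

4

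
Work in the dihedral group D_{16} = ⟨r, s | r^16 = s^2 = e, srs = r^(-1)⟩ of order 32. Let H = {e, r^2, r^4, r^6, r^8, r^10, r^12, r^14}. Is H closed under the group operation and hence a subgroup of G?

Yes

|H| = 8 divides |G| = 32, consistent with Lagrange.
H contains the identity, every element's inverse is in H, and H is closed under ·: it is a subgroup.
In fact H = ⟨r^2⟩.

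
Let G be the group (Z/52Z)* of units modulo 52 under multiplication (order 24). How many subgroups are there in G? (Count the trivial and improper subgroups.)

|G| = 24, so by Lagrange every subgroup order divides 24. Divisors: 1, 2, 3, 4, 6, 8, 12, 24.
Subgroups by order — order 1: 1; order 2: 3; order 3: 1; order 4: 3; order 6: 3; order 8: 1; order 12: 3; order 24: 1.
Total: 1 + 3 + 1 + 3 + 3 + 1 + 3 + 1 = 16.

16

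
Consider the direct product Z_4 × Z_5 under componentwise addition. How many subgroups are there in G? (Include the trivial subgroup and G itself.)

6

|G| = 20, so by Lagrange every subgroup order divides 20. Divisors: 1, 2, 4, 5, 10, 20.
Subgroups by order — order 1: 1; order 2: 1; order 4: 1; order 5: 1; order 10: 1; order 20: 1.
Total: 1 + 1 + 1 + 1 + 1 + 1 = 6.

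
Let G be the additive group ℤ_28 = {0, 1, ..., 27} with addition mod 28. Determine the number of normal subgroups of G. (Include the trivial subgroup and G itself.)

G is abelian, so every subgroup is normal.
G has 6 subgroups in total, hence 6 normal subgroups.

6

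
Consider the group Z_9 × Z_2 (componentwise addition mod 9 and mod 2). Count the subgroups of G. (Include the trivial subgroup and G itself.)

|G| = 18, so by Lagrange every subgroup order divides 18. Divisors: 1, 2, 3, 6, 9, 18.
Subgroups by order — order 1: 1; order 2: 1; order 3: 1; order 6: 1; order 9: 1; order 18: 1.
Total: 1 + 1 + 1 + 1 + 1 + 1 = 6.

6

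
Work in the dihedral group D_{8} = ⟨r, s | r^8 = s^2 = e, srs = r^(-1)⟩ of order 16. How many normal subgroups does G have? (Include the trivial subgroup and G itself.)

G has 19 subgroups. Checking conjugation-invariance by order — order 1: 1/1 normal; order 2: 1/9 normal; order 4: 1/5 normal; order 8: 3/3 normal; order 16: 1/1 normal.
Total normal subgroups: 7.

7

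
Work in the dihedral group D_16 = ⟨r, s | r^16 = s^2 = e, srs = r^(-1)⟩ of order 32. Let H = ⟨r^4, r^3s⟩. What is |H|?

8

|⟨r^4⟩| = 4 and |⟨r^3s⟩| = 2, so |H| is a multiple of lcm(4, 2) = 4 and divides |G| = 32.
Closing under the operation: H = {e, r^4, r^8, r^12, r^3s, r^7s, r^11s, r^15s}, so |H| = 8.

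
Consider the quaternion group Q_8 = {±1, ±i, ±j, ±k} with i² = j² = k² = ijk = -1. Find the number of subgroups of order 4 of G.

|G| = 8 and 4 | 8, so subgroups of order 4 are possible by Lagrange.
The subgroups of order 4 are: {1, -1, i, -i}; {1, -1, j, -j}; {1, -1, k, -k}.
So G has 3 subgroups of order 4.

3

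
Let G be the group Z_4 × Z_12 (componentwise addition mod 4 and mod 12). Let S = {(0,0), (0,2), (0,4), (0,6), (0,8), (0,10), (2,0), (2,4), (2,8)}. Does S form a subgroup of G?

No

|S| = 9 does not divide |G| = 48, so by Lagrange S is not a subgroup.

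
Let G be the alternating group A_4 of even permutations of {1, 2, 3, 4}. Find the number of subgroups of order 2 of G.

|G| = 12 and 2 | 12, so subgroups of order 2 are possible by Lagrange.
The subgroups of order 2 are: {e, (1 2)(3 4)}; {e, (1 3)(2 4)}; {e, (1 4)(2 3)}.
So G has 3 subgroups of order 2.

3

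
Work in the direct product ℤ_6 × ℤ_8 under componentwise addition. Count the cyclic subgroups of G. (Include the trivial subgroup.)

16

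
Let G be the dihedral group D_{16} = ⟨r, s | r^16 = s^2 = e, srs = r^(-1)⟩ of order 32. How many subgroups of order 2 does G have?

|G| = 32 and 2 | 32, so subgroups of order 2 are possible by Lagrange.
The subgroups of order 2 are: {e, r^10s}; {e, r^11s}; {e, r^12s}; {e, r^13s}; … (17 in all).
So G has 17 subgroups of order 2.

17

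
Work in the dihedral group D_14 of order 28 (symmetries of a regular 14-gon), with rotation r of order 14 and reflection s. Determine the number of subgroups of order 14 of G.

|G| = 28 and 14 | 28, so subgroups of order 14 are possible by Lagrange.
The subgroups of order 14 are: {e, r, r^2, r^3, r^4, r^5, r^6, r^7, r^8, r^9, r^10, r^11, r^12, r^13}; {e, r^2, r^4, r^6, r^8, r^10, r^12, s, r^2s, r^4s, r^6s, r^8s, r^10s, r^12s}; {e, r^2, r^4, r^6, r^8, r^10, r^12, rs, r^3s, r^5s, r^7s, r^9s, r^11s, r^13s}.
So G has 3 subgroups of order 14.

3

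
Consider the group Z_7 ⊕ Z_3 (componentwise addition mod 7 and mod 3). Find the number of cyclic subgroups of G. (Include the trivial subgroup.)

A cyclic subgroup of order d is generated by each of its φ(d) elements of order d, so the cyclic subgroups of order d number (#elements of order d)/φ(d).
Cyclic subgroups by order — order 1: 1; order 3: 1; order 7: 1; order 21: 1.
Total: 4.

4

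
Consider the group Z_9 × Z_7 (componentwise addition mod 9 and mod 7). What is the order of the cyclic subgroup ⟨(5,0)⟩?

9

The order of (5,0) in Z_9 × Z_7 is lcm(ord(5) in Z_9, ord(0) in Z_7).
ord(5) = 9 and ord(0) = 1, so |⟨(5,0)⟩| = lcm(9, 1) = 9.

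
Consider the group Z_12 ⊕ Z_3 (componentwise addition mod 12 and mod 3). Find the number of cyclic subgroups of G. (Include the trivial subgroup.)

15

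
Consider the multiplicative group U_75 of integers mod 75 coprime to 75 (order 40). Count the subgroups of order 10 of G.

|G| = 40 and 10 | 40, so subgroups of order 10 are possible by Lagrange.
The subgroups of order 10 are: {1, 11, 16, 26, 31, 41, 46, 56, 61, 71}; {1, 14, 16, 29, 31, 44, 46, 59, 61, 74}; {1, 4, 16, 19, 31, 34, 46, 49, 61, 64}.
So G has 3 subgroups of order 10.

3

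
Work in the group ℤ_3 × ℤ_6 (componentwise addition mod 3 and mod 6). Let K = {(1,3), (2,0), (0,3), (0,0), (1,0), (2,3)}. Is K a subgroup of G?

|K| = 6 divides |G| = 18, consistent with Lagrange.
K contains the identity, every element's inverse is in K, and K is closed under +: it is a subgroup.
In fact K = ⟨(2,3)⟩.

Yes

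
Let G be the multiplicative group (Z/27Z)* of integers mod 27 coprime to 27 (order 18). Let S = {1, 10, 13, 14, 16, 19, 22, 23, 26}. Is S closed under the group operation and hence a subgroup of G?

No

13 ∈ S but its inverse 25 ∉ S, so S is not a subgroup.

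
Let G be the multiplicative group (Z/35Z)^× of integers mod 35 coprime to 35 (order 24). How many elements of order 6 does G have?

The elements of order 6 are: 4, 9, 19, 24, 26, 31.
That's 6.

6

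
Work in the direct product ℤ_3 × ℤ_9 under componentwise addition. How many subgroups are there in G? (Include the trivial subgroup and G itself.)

|G| = 27, so by Lagrange every subgroup order divides 27. Divisors: 1, 3, 9, 27.
Subgroups by order — order 1: 1; order 3: 4; order 9: 4; order 27: 1.
Total: 1 + 4 + 4 + 1 = 10.

10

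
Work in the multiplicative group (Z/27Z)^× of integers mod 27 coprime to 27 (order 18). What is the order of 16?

Compute successive powers of 16 mod 27: 16, 13, 19, 7, 4, 10, 25, 22, …; 16^9 ≡ 1 (mod 27).
So |⟨16⟩| = 9.

9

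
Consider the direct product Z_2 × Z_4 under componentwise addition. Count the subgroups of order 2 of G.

3

|G| = 8 and 2 | 8, so subgroups of order 2 are possible by Lagrange.
The subgroups of order 2 are: {(0,0), (0,2)}; {(0,0), (1,0)}; {(0,0), (1,2)}.
So G has 3 subgroups of order 2.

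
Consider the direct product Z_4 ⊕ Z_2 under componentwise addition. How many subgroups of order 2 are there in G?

3

|G| = 8 and 2 | 8, so subgroups of order 2 are possible by Lagrange.
The subgroups of order 2 are: {(0,0), (0,1)}; {(0,0), (2,0)}; {(0,0), (2,1)}.
So G has 3 subgroups of order 2.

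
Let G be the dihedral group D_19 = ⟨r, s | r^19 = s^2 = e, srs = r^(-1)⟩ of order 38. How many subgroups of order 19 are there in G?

|G| = 38 and 19 | 38, so subgroups of order 19 are possible by Lagrange.
The subgroups of order 19 are: {e, r, r^2, r^3, r^4, r^5, r^6, r^7, r^8, r^9, r^10, r^11, r^12, r^13, r^14, r^15, r^16, r^17, r^18}.
So G has 1 subgroup of order 19.

1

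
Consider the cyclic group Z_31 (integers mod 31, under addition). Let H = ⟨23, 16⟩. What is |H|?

31

|⟨23⟩| = 31 and |⟨16⟩| = 31, so |H| is a multiple of lcm(31, 31) = 31 and divides |G| = 31.
Closing {23, 16} under the group operation gives all of G, so |H| = 31.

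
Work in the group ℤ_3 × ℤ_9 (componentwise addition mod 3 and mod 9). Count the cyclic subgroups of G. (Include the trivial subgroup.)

8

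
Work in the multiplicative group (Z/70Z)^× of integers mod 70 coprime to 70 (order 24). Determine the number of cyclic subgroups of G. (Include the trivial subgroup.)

Each element a generates a cyclic subgroup ⟨a⟩; distinct elements may generate the same one (a cyclic group of order d has φ(d) generators).
Cyclic subgroups by order — order 1: 1; order 2: 3; order 3: 1; order 4: 2; order 6: 3; order 12: 2.
Total: 12.

12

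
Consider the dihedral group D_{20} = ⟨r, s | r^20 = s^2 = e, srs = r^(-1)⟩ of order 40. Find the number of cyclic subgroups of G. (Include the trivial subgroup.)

A cyclic subgroup of order d is generated by each of its φ(d) elements of order d, so the cyclic subgroups of order d number (#elements of order d)/φ(d).
Cyclic subgroups by order — order 1: 1; order 2: 21; order 4: 1; order 5: 1; order 10: 1; order 20: 1.
Total: 26.

26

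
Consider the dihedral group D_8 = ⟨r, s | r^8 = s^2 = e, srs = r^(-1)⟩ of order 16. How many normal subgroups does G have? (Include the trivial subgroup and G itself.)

G has 19 subgroups. Checking conjugation-invariance by order — order 1: 1/1 normal; order 2: 1/9 normal; order 4: 1/5 normal; order 8: 3/3 normal; order 16: 1/1 normal.
Total normal subgroups: 7.

7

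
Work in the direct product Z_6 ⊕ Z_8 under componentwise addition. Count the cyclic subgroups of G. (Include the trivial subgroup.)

16

Group the elements of G by the cyclic subgroup they generate; each cyclic subgroup of order d accounts for φ(d) elements.
Cyclic subgroups by order — order 1: 1; order 2: 3; order 3: 1; order 4: 2; order 6: 3; order 8: 2; order 12: 2; order 24: 2.
Total: 16.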